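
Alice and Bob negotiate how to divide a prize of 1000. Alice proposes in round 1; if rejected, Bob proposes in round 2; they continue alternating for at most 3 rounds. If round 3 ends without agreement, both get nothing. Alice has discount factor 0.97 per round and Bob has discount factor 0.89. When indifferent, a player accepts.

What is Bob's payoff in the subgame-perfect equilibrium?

Solve by backward induction from round 3.
Round 3 (Alice proposes): rejection yields 0 for Bob; Alice offers 0 and keeps 1000.
Round 2 (Bob proposes): Alice can get 1000 next round, worth 0.97 × 1000 = 970 now; Bob offers that and keeps 30.
Round 1 (Alice proposes): Bob can get 30 next round, worth 0.89 × 30 = 26.7 now, so Alice offers 26.7, keeping 973.3.

26.7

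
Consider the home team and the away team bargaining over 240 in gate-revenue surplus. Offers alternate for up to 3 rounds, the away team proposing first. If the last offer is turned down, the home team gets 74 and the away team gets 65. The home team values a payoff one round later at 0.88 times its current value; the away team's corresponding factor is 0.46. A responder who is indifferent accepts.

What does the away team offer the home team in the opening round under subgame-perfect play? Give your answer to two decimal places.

144.00

Round 3 (the away team proposes): the home team gets 74 if talks fail, so the away team offers 74 and keeps 166.
Round 2 (the home team proposes): the away team can get 166 next round, worth 0.46 × 166 = 76.36 now. The home team offers 76.36 and keeps 240 − 76.36 = 163.64.
Round 1 (the away team proposes): the home team can get 163.64 next round, worth 0.88 × 163.64 = 144.0032 now, so the away team offers 144.0032, keeping 95.9968.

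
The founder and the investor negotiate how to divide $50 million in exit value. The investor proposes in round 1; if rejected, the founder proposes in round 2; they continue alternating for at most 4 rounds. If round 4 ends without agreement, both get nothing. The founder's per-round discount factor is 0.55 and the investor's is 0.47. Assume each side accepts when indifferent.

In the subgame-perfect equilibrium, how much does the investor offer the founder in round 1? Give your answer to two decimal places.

21.68

Round 4 (the founder proposes): the investor will accept anything ≥ 0, so the founder offers 0 and keeps 50.
Round 3 (the investor proposes): the founder can get 50 next round, worth 0.55 × 50 = 27.5 now; the investor offers that and keeps 22.5.
Round 2 (the founder proposes): the investor can get 22.5 next round, worth 0.47 × 22.5 = 10.575 now, so the founder offers 10.575, keeping 39.425.
Round 1 (the investor proposes): the founder can get 39.425 next round, worth 0.55 × 39.425 = 21.68375 now; the investor offers that and keeps 28.31625.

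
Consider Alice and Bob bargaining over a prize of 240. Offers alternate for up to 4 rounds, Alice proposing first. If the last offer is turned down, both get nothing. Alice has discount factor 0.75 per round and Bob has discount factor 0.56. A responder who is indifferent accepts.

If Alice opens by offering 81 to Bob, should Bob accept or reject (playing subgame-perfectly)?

Reject

Round 4 (Bob proposes): rejection yields 0 for Alice; Bob offers 0 and keeps 240.
Round 3 (Alice proposes): Bob can get 240 next round, worth 0.56 × 240 = 134.4 now, so Alice offers 134.4, keeping 105.6.
Round 2 (Bob proposes): Alice can get 105.6 next round, worth 0.75 × 105.6 = 79.2 now. Bob offers 79.2 and keeps 240 − 79.2 = 160.8.
So by rejecting in round 1, Bob gets 160.8 next round, worth 0.56 × 160.8 = 90.048 now.
Offer 81 < 90.048, so Bob rejects.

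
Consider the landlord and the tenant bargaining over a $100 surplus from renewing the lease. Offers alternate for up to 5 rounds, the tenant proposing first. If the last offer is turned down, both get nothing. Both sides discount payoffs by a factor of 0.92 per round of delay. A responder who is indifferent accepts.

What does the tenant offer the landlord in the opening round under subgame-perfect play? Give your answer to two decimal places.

Round 5 (the tenant proposes): rejection yields 0 for the landlord; the tenant offers 0 and keeps 100.
Round 4 (the landlord proposes): the tenant can get 100 next round, worth 0.92 × 100 = 92 now. The landlord offers 92 and keeps 100 − 92 = 8.
Round 3 (the tenant proposes): the landlord can get 8 next round, worth 0.92 × 8 = 7.36 now; the tenant offers that and keeps 92.64.
Round 2 (the landlord proposes): the tenant can get 92.64 next round, worth 0.92 × 92.64 = 85.2288 now. The landlord offers 85.2288 and keeps 100 − 85.2288 = 14.7712.
Round 1 (the tenant proposes): the landlord can get 14.7712 next round, worth 0.92 × 14.7712 = 13.589504 now; the tenant offers that and keeps 86.410496.

13.59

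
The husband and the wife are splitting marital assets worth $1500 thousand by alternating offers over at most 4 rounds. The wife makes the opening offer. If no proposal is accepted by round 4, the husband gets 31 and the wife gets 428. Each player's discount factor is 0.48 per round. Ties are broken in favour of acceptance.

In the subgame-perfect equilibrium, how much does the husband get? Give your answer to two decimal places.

Solve by backward induction from round 4.
Round 4 (the husband proposes): the wife gets 428 if talks fail, so the husband offers 428 and keeps 1072.
Round 3 (the wife proposes): the husband can get 1072 next round, worth 0.48 × 1072 = 514.56 now; the wife offers that and keeps 985.44.
Round 2 (the husband proposes): the wife can get 985.44 next round, worth 0.48 × 985.44 = 473.0112 now, so the husband offers 473.0112, keeping 1026.9888.
Round 1 (the wife proposes): the husband can get 1026.9888 next round, worth 0.48 × 1026.9888 = 492.954624 now, so the wife offers 492.954624, keeping 1007.045376.

492.95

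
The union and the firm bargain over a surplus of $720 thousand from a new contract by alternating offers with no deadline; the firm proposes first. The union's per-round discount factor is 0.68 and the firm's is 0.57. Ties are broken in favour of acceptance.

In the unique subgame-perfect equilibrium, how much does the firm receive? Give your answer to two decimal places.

Let x be the firm's share when the firm proposes and y be the union's share when the union proposes.
The union accepts iff offered ≥ 0.68·y, so x = 720 − 0.68y. Symmetrically y = 720 − 0.57x.
Substituting: x = 720 − 0.68(720 − 0.57x), giving x(1 − 0.57·0.68) = 720(1 − 0.68).
So x = 720 × 0.32 / 0.6124 ≈ 376.2247, and the union receives 720 − x ≈ 343.7753.

376.22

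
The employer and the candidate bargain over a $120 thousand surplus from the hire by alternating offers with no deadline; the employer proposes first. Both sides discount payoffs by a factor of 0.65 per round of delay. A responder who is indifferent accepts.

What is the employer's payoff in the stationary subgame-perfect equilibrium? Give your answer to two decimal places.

72.73

Let x be the employer's share when the employer proposes and y be the candidate's share when the candidate proposes.
The candidate accepts iff offered ≥ 0.65·y, so x = 120 − 0.65y. Symmetrically y = 120 − 0.65x.
Substituting: x = 120 − 0.65(120 − 0.65x), giving x(1 − 0.65·0.65) = 120(1 − 0.65).
So x = 120 × 0.35 / 0.5775 ≈ 72.7273, and the candidate receives 120 − x ≈ 47.2727.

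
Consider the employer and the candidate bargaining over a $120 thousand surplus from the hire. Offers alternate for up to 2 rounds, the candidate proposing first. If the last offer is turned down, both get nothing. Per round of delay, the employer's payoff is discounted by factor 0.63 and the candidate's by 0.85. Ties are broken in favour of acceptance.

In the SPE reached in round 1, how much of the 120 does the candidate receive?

Round 2 (the employer proposes): the candidate will accept anything ≥ 0, so the employer offers 0 and keeps 120.
Round 1 (the candidate proposes): the employer can get 120 next round, worth 0.63 × 120 = 75.6 now. The candidate offers 75.6 and keeps 120 − 75.6 = 44.4.

44.4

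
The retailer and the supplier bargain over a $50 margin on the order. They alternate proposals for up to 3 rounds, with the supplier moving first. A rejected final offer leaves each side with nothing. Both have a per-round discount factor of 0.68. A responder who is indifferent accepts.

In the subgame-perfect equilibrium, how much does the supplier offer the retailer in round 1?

10.88

Round 3 (the supplier proposes): the retailer will accept anything ≥ 0, so the supplier offers 0 and keeps 50.
Round 2 (the retailer proposes): the supplier can get 50 next round, worth 0.68 × 50 = 34 now; the retailer offers that and keeps 16.
Round 1 (the supplier proposes): the retailer can get 16 next round, worth 0.68 × 16 = 10.88 now; the supplier offers that and keeps 39.12.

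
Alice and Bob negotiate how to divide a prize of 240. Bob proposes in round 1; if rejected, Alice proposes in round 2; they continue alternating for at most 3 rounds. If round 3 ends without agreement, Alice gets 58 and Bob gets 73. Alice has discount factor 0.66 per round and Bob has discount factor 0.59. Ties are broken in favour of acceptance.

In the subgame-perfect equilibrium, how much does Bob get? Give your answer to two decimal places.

152.47

Round 3 (Bob proposes): Alice gets 58 if talks fail, so Bob offers 58 and keeps 182.
Round 2 (Alice proposes): Bob can get 182 next round, worth 0.59 × 182 = 107.38 now. Alice offers 107.38 and keeps 240 − 107.38 = 132.62.
Round 1 (Bob proposes): Alice can get 132.62 next round, worth 0.66 × 132.62 = 87.5292 now. Bob offers 87.5292 and keeps 240 − 87.5292 = 152.4708.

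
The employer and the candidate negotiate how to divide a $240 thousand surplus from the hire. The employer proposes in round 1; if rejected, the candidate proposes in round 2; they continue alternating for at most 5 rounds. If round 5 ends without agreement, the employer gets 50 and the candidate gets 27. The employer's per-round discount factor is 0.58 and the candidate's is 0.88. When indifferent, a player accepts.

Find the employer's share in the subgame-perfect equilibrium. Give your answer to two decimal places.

By backward induction:
Round 5 (the employer proposes): the candidate gets 27 if talks fail, so the employer offers 27 and keeps 213.
Round 4 (the candidate proposes): the employer can get 213 next round, worth 0.58 × 213 = 123.54 now, so the candidate offers 123.54, keeping 116.46.
Round 3 (the employer proposes): the candidate can get 116.46 next round, worth 0.88 × 116.46 = 102.4848 now, so the employer offers 102.4848, keeping 137.5152.
Round 2 (the candidate proposes): the employer can get 137.5152 next round, worth 0.58 × 137.5152 = 79.758816 now; the candidate offers that and keeps 160.241184.
Round 1 (the employer proposes): the candidate can get 160.241184 next round, worth 0.88 × 160.241184 = 141.01224192 now; the employer offers that and keeps 98.98775808.

98.99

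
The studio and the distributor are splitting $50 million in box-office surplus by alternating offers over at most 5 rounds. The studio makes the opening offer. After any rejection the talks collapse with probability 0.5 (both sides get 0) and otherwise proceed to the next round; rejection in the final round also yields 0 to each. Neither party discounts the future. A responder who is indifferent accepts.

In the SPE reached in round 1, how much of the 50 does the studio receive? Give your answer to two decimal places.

By backward induction:
Round 5 (the studio proposes): rejection yields 0 for the distributor; the studio offers 0 and keeps 50.
Round 4 (the distributor proposes): rejecting gives the studio an expected 0.5 × 50 = 25; the distributor offers that and keeps 25.
Round 3 (the studio proposes): rejecting gives the distributor an expected 0.5 × 25 = 12.5. The studio offers 12.5 and keeps 50 − 12.5 = 37.5.
Round 2 (the distributor proposes): rejecting gives the studio an expected 0.5 × 37.5 = 18.75; the distributor offers that and keeps 31.25.
Round 1 (the studio proposes): rejecting gives the distributor an expected 0.5 × 31.25 = 15.625, so the studio offers 15.625, keeping 34.375.

34.38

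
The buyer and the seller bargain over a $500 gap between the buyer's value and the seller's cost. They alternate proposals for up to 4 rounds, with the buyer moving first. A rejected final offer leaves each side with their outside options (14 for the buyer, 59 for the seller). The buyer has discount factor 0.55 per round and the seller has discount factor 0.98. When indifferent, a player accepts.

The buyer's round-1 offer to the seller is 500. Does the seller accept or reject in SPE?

Accept

Round 4 (the seller proposes): the buyer gets 14 if talks fail, so the seller offers 14 and keeps 486.
Round 3 (the buyer proposes): the seller can get 486 next round, worth 0.98 × 486 = 476.28 now, so the buyer offers 476.28, keeping 23.72.
Round 2 (the seller proposes): the buyer can get 23.72 next round, worth 0.55 × 23.72 = 13.046 now. The seller offers 13.046 and keeps 500 − 13.046 = 486.954.
So by rejecting in round 1, the seller gets 486.954 next round, worth 0.98 × 486.954 = 477.21492 now.
Offer 500 ≥ 477.21492, so the seller accepts.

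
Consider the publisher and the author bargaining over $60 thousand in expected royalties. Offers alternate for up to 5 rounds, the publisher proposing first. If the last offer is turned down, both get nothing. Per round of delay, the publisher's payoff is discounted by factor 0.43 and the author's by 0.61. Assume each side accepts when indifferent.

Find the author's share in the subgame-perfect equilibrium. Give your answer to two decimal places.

26.33

Round 5 (the publisher proposes): the author will accept anything ≥ 0, so the publisher offers 0 and keeps 60.
Round 4 (the author proposes): the publisher can get 60 next round, worth 0.43 × 60 = 25.8 now; the author offers that and keeps 34.2.
Round 3 (the publisher proposes): the author can get 34.2 next round, worth 0.61 × 34.2 = 20.862 now. The publisher offers 20.862 and keeps 60 − 20.862 = 39.138.
Round 2 (the author proposes): the publisher can get 39.138 next round, worth 0.43 × 39.138 = 16.82934 now; the author offers that and keeps 43.17066.
Round 1 (the publisher proposes): the author can get 43.17066 next round, worth 0.61 × 43.17066 = 26.3341026 now, so the publisher offers 26.3341026, keeping 33.6658974.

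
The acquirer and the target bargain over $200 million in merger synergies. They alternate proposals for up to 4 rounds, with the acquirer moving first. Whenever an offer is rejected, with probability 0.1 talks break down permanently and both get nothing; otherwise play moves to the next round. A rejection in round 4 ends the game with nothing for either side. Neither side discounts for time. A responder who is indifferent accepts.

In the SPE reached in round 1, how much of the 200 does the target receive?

163.8

Round 4 (the target proposes): the acquirer will accept anything ≥ 0, so the target offers 0 and keeps 200.
Round 3 (the acquirer proposes): rejecting gives the target an expected 0.9 × 200 = 180; the acquirer offers that and keeps 20.
Round 2 (the target proposes): rejecting gives the acquirer an expected 0.9 × 20 = 18. The target offers 18 and keeps 200 − 18 = 182.
Round 1 (the acquirer proposes): rejecting gives the target an expected 0.9 × 182 = 163.8; the acquirer offers that and keeps 36.2.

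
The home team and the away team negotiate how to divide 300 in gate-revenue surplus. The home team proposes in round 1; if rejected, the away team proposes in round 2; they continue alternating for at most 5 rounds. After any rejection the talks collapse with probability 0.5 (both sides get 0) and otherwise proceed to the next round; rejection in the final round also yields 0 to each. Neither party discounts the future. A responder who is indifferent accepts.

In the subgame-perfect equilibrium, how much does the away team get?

93.75

Round 5 (the home team proposes): the away team will accept anything ≥ 0, so the home team offers 0 and keeps 300.
Round 4 (the away team proposes): rejecting gives the home team an expected 0.5 × 300 = 150. The away team offers 150 and keeps 300 − 150 = 150.
Round 3 (the home team proposes): rejecting gives the away team an expected 0.5 × 150 = 75, so the home team offers 75, keeping 225.
Round 2 (the away team proposes): rejecting gives the home team an expected 0.5 × 225 = 112.5. The away team offers 112.5 and keeps 300 − 112.5 = 187.5.
Round 1 (the home team proposes): rejecting gives the away team an expected 0.5 × 187.5 = 93.75. The home team offers 93.75 and keeps 300 − 93.75 = 206.25.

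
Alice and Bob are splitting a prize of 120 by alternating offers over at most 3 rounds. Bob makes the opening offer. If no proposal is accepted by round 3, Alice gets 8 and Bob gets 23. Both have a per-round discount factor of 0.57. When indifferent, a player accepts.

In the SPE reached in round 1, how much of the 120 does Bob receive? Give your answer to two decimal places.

87.99

Round 3 (Bob proposes): Alice gets 8 if talks fail, so Bob offers 8 and keeps 112.
Round 2 (Alice proposes): Bob can get 112 next round, worth 0.57 × 112 = 63.84 now. Alice offers 63.84 and keeps 120 − 63.84 = 56.16.
Round 1 (Bob proposes): Alice can get 56.16 next round, worth 0.57 × 56.16 = 32.0112 now; Bob offers that and keeps 87.9888.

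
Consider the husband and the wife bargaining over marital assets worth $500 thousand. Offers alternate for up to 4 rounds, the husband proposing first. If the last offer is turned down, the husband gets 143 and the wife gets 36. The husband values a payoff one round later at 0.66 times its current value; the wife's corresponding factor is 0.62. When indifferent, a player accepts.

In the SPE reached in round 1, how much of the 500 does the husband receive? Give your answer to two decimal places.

By backward induction:
Round 4 (the wife proposes): the husband gets 143 if talks fail, so the wife offers 143 and keeps 357.
Round 3 (the husband proposes): the wife can get 357 next round, worth 0.62 × 357 = 221.34 now. The husband offers 221.34 and keeps 500 − 221.34 = 278.66.
Round 2 (the wife proposes): the husband can get 278.66 next round, worth 0.66 × 278.66 = 183.9156 now; the wife offers that and keeps 316.0844.
Round 1 (the husband proposes): the wife can get 316.0844 next round, worth 0.62 × 316.0844 = 195.972328 now; the husband offers that and keeps 304.027672.

304.03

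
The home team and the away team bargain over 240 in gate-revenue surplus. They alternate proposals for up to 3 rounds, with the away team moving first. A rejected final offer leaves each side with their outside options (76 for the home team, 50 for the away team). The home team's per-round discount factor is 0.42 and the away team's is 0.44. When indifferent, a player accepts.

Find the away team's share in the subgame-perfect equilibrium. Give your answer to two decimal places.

Round 3 (the away team proposes): the home team gets 76 if talks fail, so the away team offers 76 and keeps 164.
Round 2 (the home team proposes): the away team can get 164 next round, worth 0.44 × 164 = 72.16 now; the home team offers that and keeps 167.84.
Round 1 (the away team proposes): the home team can get 167.84 next round, worth 0.42 × 167.84 = 70.4928 now. The away team offers 70.4928 and keeps 240 − 70.4928 = 169.5072.

169.51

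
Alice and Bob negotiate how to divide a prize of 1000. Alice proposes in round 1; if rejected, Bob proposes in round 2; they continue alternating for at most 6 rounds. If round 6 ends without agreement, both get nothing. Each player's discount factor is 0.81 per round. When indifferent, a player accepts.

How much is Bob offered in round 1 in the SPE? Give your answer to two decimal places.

603.55

Solve by backward induction from round 6.
Round 6 (Bob proposes): rejection yields 0 for Alice; Bob offers 0 and keeps 1000.
Round 5 (Alice proposes): Bob can get 1000 next round, worth 0.81 × 1000 = 810 now, so Alice offers 810, keeping 190.
Round 4 (Bob proposes): Alice can get 190 next round, worth 0.81 × 190 = 153.9 now, so Bob offers 153.9, keeping 846.1.
Round 3 (Alice proposes): Bob can get 846.1 next round, worth 0.81 × 846.1 = 685.341 now, so Alice offers 685.341, keeping 314.659.
Round 2 (Bob proposes): Alice can get 314.659 next round, worth 0.81 × 314.659 = 254.87379 now. Bob offers 254.87379 and keeps 1000 − 254.87379 = 745.12621.
Round 1 (Alice proposes): Bob can get 745.12621 next round, worth 0.81 × 745.12621 = 603.5522301 now. Alice offers 603.5522301 and keeps 1000 − 603.5522301 = 396.4477699.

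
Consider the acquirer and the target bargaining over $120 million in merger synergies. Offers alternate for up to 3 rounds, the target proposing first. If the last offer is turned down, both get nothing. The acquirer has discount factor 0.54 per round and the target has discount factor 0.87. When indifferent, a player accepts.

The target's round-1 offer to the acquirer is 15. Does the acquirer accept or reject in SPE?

Accept

Work out the acquirer's continuation value if the offer is rejected.
Round 3 (the target proposes): the acquirer will accept anything ≥ 0, so the target offers 0 and keeps 120.
Round 2 (the acquirer proposes): the target can get 120 next round, worth 0.87 × 120 = 104.4 now; the acquirer offers that and keeps 15.6.
So by rejecting in round 1, the acquirer gets 15.6 next round, worth 0.54 × 15.6 = 8.424 now.
Offer 15 ≥ 8.424, so the acquirer accepts.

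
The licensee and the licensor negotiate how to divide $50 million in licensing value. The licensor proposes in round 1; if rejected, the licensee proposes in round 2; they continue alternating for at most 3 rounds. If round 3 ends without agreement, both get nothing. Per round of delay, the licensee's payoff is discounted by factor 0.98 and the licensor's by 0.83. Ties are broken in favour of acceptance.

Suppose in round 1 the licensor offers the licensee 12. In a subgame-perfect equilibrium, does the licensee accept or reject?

Round 3 (the licensor proposes): rejection yields 0 for the licensee; the licensor offers 0 and keeps 50.
Round 2 (the licensee proposes): the licensor can get 50 next round, worth 0.83 × 50 = 41.5 now. The licensee offers 41.5 and keeps 50 − 41.5 = 8.5.
So by rejecting in round 1, the licensee gets 8.5 next round, worth 0.98 × 8.5 = 8.33 now.
Offer 12 ≥ 8.33, so the licensee accepts.

Accept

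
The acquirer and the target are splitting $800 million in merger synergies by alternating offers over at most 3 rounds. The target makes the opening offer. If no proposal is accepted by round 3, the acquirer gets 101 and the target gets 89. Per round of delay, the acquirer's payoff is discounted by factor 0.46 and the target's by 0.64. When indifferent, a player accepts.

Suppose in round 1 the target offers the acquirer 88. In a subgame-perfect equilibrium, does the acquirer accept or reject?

Reject

Work out the acquirer's continuation value if the offer is rejected.
Round 3 (the target proposes): the acquirer gets 101 if talks fail, so the target offers 101 and keeps 699.
Round 2 (the acquirer proposes): the target can get 699 next round, worth 0.64 × 699 = 447.36 now; the acquirer offers that and keeps 352.64.
So by rejecting in round 1, the acquirer gets 352.64 next round, worth 0.46 × 352.64 = 162.2144 now.
Offer 88 < 162.2144, so the acquirer rejects.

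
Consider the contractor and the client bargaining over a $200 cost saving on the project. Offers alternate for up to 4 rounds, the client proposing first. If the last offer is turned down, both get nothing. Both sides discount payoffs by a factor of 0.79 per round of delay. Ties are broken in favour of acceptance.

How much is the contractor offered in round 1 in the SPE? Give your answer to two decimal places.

131.79

Round 4 (the contractor proposes): the client will accept anything ≥ 0, so the contractor offers 0 and keeps 200.
Round 3 (the client proposes): the contractor can get 200 next round, worth 0.79 × 200 = 158 now, so the client offers 158, keeping 42.
Round 2 (the contractor proposes): the client can get 42 next round, worth 0.79 × 42 = 33.18 now, so the contractor offers 33.18, keeping 166.82.
Round 1 (the client proposes): the contractor can get 166.82 next round, worth 0.79 × 166.82 = 131.7878 now; the client offers that and keeps 68.2122.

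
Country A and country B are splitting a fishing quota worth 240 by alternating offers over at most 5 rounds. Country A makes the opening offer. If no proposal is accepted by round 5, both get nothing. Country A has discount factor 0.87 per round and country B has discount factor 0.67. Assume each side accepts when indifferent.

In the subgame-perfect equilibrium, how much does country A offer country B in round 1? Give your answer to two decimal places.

By backward induction:
Round 5 (country A proposes): rejection yields 0 for country B; country A offers 0 and keeps 240.
Round 4 (country B proposes): country A can get 240 next round, worth 0.87 × 240 = 208.8 now; country B offers that and keeps 31.2.
Round 3 (country A proposes): country B can get 31.2 next round, worth 0.67 × 31.2 = 20.904 now, so country A offers 20.904, keeping 219.096.
Round 2 (country B proposes): country A can get 219.096 next round, worth 0.87 × 219.096 = 190.61352 now; country B offers that and keeps 49.38648.
Round 1 (country A proposes): country B can get 49.38648 next round, worth 0.67 × 49.38648 = 33.0889416 now, so country A offers 33.0889416, keeping 206.9110584.

33.09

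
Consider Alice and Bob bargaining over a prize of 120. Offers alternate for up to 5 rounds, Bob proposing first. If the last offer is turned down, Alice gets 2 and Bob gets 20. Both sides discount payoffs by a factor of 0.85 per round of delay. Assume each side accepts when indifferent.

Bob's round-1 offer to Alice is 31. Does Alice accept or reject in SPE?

Accept

Work out Alice's continuation value if the offer is rejected.
Round 5 (Bob proposes): Alice gets 2 if talks fail, so Bob offers 2 and keeps 118.
Round 4 (Alice proposes): Bob can get 118 next round, worth 0.85 × 118 = 100.3 now; Alice offers that and keeps 19.7.
Round 3 (Bob proposes): Alice can get 19.7 next round, worth 0.85 × 19.7 = 16.745 now. Bob offers 16.745 and keeps 120 − 16.745 = 103.255.
Round 2 (Alice proposes): Bob can get 103.255 next round, worth 0.85 × 103.255 = 87.76675 now. Alice offers 87.76675 and keeps 120 − 87.76675 = 32.23325.
So by rejecting in round 1, Alice gets 32.23325 next round, worth 0.85 × 32.23325 = 27.3982625 now.
Offer 31 ≥ 27.3982625, so Alice accepts.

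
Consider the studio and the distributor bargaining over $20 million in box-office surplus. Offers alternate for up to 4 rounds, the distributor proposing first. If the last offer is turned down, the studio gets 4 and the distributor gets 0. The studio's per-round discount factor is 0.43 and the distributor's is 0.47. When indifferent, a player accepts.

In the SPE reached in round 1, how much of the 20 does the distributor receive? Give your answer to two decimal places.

13.70

Round 4 (the studio proposes): rejection yields 0 for the distributor; the studio offers 0 and keeps 20.
Round 3 (the distributor proposes): the studio can get 20 next round, worth 0.43 × 20 = 8.6 now; the distributor offers that and keeps 11.4.
Round 2 (the studio proposes): the distributor can get 11.4 next round, worth 0.47 × 11.4 = 5.358 now, so the studio offers 5.358, keeping 14.642.
Round 1 (the distributor proposes): the studio can get 14.642 next round, worth 0.43 × 14.642 = 6.29606 now; the distributor offers that and keeps 13.70394.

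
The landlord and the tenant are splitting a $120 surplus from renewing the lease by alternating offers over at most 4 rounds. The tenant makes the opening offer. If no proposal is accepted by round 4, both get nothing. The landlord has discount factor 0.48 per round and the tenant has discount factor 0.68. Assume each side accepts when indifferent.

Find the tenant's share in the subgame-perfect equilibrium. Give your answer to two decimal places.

82.77

Round 4 (the landlord proposes): the tenant will accept anything ≥ 0, so the landlord offers 0 and keeps 120.
Round 3 (the tenant proposes): the landlord can get 120 next round, worth 0.48 × 120 = 57.6 now, so the tenant offers 57.6, keeping 62.4.
Round 2 (the landlord proposes): the tenant can get 62.4 next round, worth 0.68 × 62.4 = 42.432 now, so the landlord offers 42.432, keeping 77.568.
Round 1 (the tenant proposes): the landlord can get 77.568 next round, worth 0.48 × 77.568 = 37.23264 now, so the tenant offers 37.23264, keeping 82.76736.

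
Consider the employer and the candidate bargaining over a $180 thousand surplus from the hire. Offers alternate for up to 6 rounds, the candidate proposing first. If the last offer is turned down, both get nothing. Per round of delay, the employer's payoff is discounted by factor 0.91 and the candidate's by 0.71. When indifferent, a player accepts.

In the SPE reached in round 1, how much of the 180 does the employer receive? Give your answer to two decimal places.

By backward induction:
Round 6 (the employer proposes): the candidate will accept anything ≥ 0, so the employer offers 0 and keeps 180.
Round 5 (the candidate proposes): the employer can get 180 next round, worth 0.91 × 180 = 163.8 now, so the candidate offers 163.8, keeping 16.2.
Round 4 (the employer proposes): the candidate can get 16.2 next round, worth 0.71 × 16.2 = 11.502 now; the employer offers that and keeps 168.498.
Round 3 (the candidate proposes): the employer can get 168.498 next round, worth 0.91 × 168.498 = 153.33318 now. The candidate offers 153.33318 and keeps 180 − 153.33318 = 26.66682.
Round 2 (the employer proposes): the candidate can get 26.66682 next round, worth 0.71 × 26.66682 = 18.9334422 now. The employer offers 18.9334422 and keeps 180 − 18.9334422 = 161.0665578.
Round 1 (the candidate proposes): the employer can get 161.0665578 next round, worth 0.91 × 161.0665578 = 146.570567598 now. The candidate offers 146.570567598 and keeps 180 − 146.570567598 = 33.429432402.

146.57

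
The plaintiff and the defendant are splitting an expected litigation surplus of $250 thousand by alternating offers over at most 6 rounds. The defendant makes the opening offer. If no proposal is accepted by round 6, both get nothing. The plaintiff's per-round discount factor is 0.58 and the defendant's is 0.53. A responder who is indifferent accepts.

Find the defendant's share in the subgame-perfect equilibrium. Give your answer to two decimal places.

Round 6 (the plaintiff proposes): rejection yields 0 for the defendant; the plaintiff offers 0 and keeps 250.
Round 5 (the defendant proposes): the plaintiff can get 250 next round, worth 0.58 × 250 = 145 now. The defendant offers 145 and keeps 250 − 145 = 105.
Round 4 (the plaintiff proposes): the defendant can get 105 next round, worth 0.53 × 105 = 55.65 now, so the plaintiff offers 55.65, keeping 194.35.
Round 3 (the defendant proposes): the plaintiff can get 194.35 next round, worth 0.58 × 194.35 = 112.723 now. The defendant offers 112.723 and keeps 250 − 112.723 = 137.277.
Round 2 (the plaintiff proposes): the defendant can get 137.277 next round, worth 0.53 × 137.277 = 72.75681 now; the plaintiff offers that and keeps 177.24319.
Round 1 (the defendant proposes): the plaintiff can get 177.24319 next round, worth 0.58 × 177.24319 = 102.8010502 now; the defendant offers that and keeps 147.1989498.

147.20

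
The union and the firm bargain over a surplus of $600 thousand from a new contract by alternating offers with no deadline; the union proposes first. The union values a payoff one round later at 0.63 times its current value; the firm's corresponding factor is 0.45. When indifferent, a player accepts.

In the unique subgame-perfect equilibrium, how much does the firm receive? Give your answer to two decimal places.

139.43

When the union proposes, the firm accepts any offer worth at least 0.45 times what the firm would get by proposing next round; and vice versa.
This gives x = 600 − 0.45y and y = 600 − 0.63x, where x and y are each side's share when it proposes.
Hence (1 − 0.45·0.63)x = 600(1 − 0.45), i.e. 0.7165·x = 330.
x ≈ 460.5722; the firm's share is 600 − x ≈ 139.4278.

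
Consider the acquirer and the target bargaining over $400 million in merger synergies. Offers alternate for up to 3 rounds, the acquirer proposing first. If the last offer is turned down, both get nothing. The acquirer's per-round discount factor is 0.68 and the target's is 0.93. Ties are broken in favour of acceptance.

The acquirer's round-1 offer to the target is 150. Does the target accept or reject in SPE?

Round 3 (the acquirer proposes): the target will accept anything ≥ 0, so the acquirer offers 0 and keeps 400.
Round 2 (the target proposes): the acquirer can get 400 next round, worth 0.68 × 400 = 272 now. The target offers 272 and keeps 400 − 272 = 128.
So by rejecting in round 1, the target gets 128 next round, worth 0.93 × 128 = 119.04 now.
Offer 150 ≥ 119.04, so the target accepts.

Accept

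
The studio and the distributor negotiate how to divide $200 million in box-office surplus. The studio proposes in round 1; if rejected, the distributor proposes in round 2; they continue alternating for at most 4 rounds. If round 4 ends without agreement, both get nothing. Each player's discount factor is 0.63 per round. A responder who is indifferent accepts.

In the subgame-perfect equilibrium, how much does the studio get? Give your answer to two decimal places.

103.37

Round 4 (the distributor proposes): the studio will accept anything ≥ 0, so the distributor offers 0 and keeps 200.
Round 3 (the studio proposes): the distributor can get 200 next round, worth 0.63 × 200 = 126 now, so the studio offers 126, keeping 74.
Round 2 (the distributor proposes): the studio can get 74 next round, worth 0.63 × 74 = 46.62 now, so the distributor offers 46.62, keeping 153.38.
Round 1 (the studio proposes): the distributor can get 153.38 next round, worth 0.63 × 153.38 = 96.6294 now, so the studio offers 96.6294, keeping 103.3706.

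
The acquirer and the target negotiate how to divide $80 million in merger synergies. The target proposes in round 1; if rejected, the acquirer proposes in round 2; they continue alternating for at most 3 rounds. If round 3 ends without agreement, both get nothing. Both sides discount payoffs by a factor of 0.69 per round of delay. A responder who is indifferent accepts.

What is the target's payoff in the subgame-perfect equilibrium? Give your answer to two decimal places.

62.89

Solve by backward induction from round 3.
Round 3 (the target proposes): the acquirer will accept anything ≥ 0, so the target offers 0 and keeps 80.
Round 2 (the acquirer proposes): the target can get 80 next round, worth 0.69 × 80 = 55.2 now, so the acquirer offers 55.2, keeping 24.8.
Round 1 (the target proposes): the acquirer can get 24.8 next round, worth 0.69 × 24.8 = 17.112 now; the target offers that and keeps 62.888.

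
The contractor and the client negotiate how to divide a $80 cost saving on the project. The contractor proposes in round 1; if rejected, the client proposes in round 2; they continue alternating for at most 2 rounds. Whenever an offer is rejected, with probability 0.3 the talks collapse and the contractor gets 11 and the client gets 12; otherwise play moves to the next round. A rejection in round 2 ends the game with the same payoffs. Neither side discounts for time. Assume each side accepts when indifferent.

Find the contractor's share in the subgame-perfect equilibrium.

28.1

Round 2 (the client proposes): the contractor gets 11 if talks fail, so the client offers 11 and keeps 69.
Round 1 (the contractor proposes): rejecting gives the client an expected 0.7 × 69 + 0.3 × 12 = 51.9, so the contractor offers 51.9, keeping 28.1.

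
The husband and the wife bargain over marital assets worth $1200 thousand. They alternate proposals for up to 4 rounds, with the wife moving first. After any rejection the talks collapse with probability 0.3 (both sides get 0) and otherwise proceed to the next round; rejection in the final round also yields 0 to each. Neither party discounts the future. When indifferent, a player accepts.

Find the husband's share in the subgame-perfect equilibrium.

663.6

Round 4 (the husband proposes): the wife will accept anything ≥ 0, so the husband offers 0 and keeps 1200.
Round 3 (the wife proposes): rejecting gives the husband an expected 0.7 × 1200 = 840, so the wife offers 840, keeping 360.
Round 2 (the husband proposes): rejecting gives the wife an expected 0.7 × 360 = 252. The husband offers 252 and keeps 1200 − 252 = 948.
Round 1 (the wife proposes): rejecting gives the husband an expected 0.7 × 948 = 663.6; the wife offers that and keeps 536.4.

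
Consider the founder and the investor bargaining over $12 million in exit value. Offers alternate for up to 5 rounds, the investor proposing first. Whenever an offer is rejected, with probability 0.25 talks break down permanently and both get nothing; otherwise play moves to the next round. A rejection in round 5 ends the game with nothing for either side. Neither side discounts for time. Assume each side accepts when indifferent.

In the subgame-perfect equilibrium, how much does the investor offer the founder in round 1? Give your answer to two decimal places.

Round 5 (the investor proposes): rejection yields 0 for the founder; the investor offers 0 and keeps 12.
Round 4 (the founder proposes): rejecting gives the investor an expected 0.75 × 12 = 9. The founder offers 9 and keeps 12 − 9 = 3.
Round 3 (the investor proposes): rejecting gives the founder an expected 0.75 × 3 = 2.25; the investor offers that and keeps 9.75.
Round 2 (the founder proposes): rejecting gives the investor an expected 0.75 × 9.75 = 7.3125, so the founder offers 7.3125, keeping 4.6875.
Round 1 (the investor proposes): rejecting gives the founder an expected 0.75 × 4.6875 = 3.515625, so the investor offers 3.515625, keeping 8.484375.

3.52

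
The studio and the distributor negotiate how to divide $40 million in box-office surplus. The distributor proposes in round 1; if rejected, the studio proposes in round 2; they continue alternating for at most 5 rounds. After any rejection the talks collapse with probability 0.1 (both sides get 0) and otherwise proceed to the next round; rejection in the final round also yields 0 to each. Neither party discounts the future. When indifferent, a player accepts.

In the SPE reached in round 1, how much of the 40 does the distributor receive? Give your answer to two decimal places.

By backward induction:
Round 5 (the distributor proposes): the studio will accept anything ≥ 0, so the distributor offers 0 and keeps 40.
Round 4 (the studio proposes): rejecting gives the distributor an expected 0.9 × 40 = 36; the studio offers that and keeps 4.
Round 3 (the distributor proposes): rejecting gives the studio an expected 0.9 × 4 = 3.6, so the distributor offers 3.6, keeping 36.4.
Round 2 (the studio proposes): rejecting gives the distributor an expected 0.9 × 36.4 = 32.76, so the studio offers 32.76, keeping 7.24.
Round 1 (the distributor proposes): rejecting gives the studio an expected 0.9 × 7.24 = 6.516; the distributor offers that and keeps 33.484.

33.48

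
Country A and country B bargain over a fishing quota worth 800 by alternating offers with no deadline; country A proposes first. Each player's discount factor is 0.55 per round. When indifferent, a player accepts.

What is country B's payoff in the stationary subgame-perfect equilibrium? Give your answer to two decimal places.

283.87

In a stationary SPE each proposer offers the other exactly their discounted continuation value.
If country A keeps x when proposing and country B keeps y when proposing, then x = 800 − 0.55y and y = 800 − 0.55x.
Solving: x = 800(1 − 0.55) / (1 − 0.55·0.55) = 360 / 0.6975 ≈ 516.1290.
Country B gets 800 − 516.1290 ≈ 283.8710.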